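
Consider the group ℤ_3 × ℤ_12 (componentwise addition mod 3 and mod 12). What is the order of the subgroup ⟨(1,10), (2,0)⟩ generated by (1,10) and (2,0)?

|⟨(1,10)⟩| = 6 and |⟨(2,0)⟩| = 3, so |H| is a multiple of lcm(6, 3) = 6 and divides |G| = 36.
Closing under the operation: H = {(0,0), (0,2), (0,4), (0,6), (0,8), (0,10), (1,0), (1,2), (1,4), (1,6), (1,8), (1,10), (2,0), (2,2), (2,4), (2,6), (2,8), (2,10)}, so |H| = 18.

18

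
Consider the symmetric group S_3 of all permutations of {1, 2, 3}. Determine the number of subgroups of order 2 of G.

|G| = 6 and 2 | 6, so subgroups of order 2 are possible by Lagrange.
The subgroups of order 2 are: {e, (1 2)}; {e, (1 3)}; {e, (2 3)}.
So G has 3 subgroups of order 2.

3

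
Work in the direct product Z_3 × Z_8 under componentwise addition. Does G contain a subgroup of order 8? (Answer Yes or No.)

Yes

8 | 24. A subgroup of order 8 is {(0,0), (0,1), (0,2), (0,3), (0,4), (0,5), (0,6), (0,7)}.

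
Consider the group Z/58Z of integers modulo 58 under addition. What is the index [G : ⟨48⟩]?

2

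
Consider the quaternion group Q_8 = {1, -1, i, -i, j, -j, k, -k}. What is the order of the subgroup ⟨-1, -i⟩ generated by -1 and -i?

4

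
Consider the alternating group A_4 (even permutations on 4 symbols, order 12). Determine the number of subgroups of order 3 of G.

|G| = 12 and 3 | 12, so subgroups of order 3 are possible by Lagrange.
The subgroups of order 3 are: {e, (1 2 3), (1 3 2)}; {e, (1 2 4), (1 4 2)}; {e, (1 3 4), (1 4 3)}; {e, (2 3 4), (2 4 3)}.
So G has 4 subgroups of order 3.

4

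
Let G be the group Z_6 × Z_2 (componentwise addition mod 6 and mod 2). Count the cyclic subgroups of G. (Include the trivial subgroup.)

A cyclic subgroup of order d is generated by each of its φ(d) elements of order d, so the cyclic subgroups of order d number (#elements of order d)/φ(d).
Cyclic subgroups by order — order 1: 1; order 2: 3; order 3: 1; order 6: 3.
Total: 8.

8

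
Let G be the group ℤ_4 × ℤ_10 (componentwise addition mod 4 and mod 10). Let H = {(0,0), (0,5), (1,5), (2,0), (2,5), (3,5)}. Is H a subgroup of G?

No

|H| = 6 does not divide |G| = 40, so by Lagrange H is not a subgroup.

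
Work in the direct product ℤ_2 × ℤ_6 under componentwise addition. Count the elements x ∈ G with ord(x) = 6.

An element (a,b) has order lcm(ord(a), ord(b)); count pairs with lcm equal to 6.
Enumerating gives 6 such elements.

6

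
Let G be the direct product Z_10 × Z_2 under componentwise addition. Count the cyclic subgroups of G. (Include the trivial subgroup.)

8

Group the elements of G by the cyclic subgroup they generate; each cyclic subgroup of order d accounts for φ(d) elements.
Cyclic subgroups by order — order 1: 1; order 2: 3; order 5: 1; order 10: 3.
Total: 8.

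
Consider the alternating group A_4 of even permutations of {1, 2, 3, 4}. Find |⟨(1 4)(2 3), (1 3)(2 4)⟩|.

4

|⟨(1 4)(2 3)⟩| = 2 and |⟨(1 3)(2 4)⟩| = 2, so |H| is a multiple of lcm(2, 2) = 2 and divides |G| = 12.
Closing under the operation: H = {e, (1 2)(3 4), (1 3)(2 4), (1 4)(2 3)}, so |H| = 4.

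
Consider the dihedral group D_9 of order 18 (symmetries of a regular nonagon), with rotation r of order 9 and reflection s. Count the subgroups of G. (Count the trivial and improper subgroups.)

|G| = 18, so by Lagrange every subgroup order divides 18. Divisors: 1, 2, 3, 6, 9, 18.
Subgroups by order — order 1: 1; order 2: 9; order 3: 1; order 6: 3; order 9: 1; order 18: 1.
Total: 1 + 9 + 1 + 3 + 1 + 1 = 16.

16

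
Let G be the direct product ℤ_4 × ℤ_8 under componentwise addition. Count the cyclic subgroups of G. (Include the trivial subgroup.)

Each element a generates a cyclic subgroup ⟨a⟩; distinct elements may generate the same one (a cyclic group of order d has φ(d) generators).
Cyclic subgroups by order — order 1: 1; order 2: 3; order 4: 6; order 8: 4.
Total: 14.

14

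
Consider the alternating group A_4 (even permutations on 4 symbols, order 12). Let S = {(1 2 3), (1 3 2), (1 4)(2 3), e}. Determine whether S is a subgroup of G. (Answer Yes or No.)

Closure fails: (1 3 2) ∘ (1 4)(2 3) = (1 4 3) ∉ S. So S is not a subgroup.

No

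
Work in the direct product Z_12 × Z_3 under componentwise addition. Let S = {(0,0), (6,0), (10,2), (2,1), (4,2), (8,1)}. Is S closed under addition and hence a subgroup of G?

Yes

|S| = 6 divides |G| = 36, consistent with Lagrange.
S contains the identity, every element's inverse is in S, and S is closed under +: it is a subgroup.
In fact S = ⟨(10,2)⟩.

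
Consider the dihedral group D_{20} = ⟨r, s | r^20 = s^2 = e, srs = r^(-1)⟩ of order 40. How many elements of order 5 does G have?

The elements of order 5 are: r^4, r^8, r^12, r^16.
That's 4.

4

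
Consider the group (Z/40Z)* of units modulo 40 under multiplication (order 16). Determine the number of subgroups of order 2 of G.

|G| = 16 and 2 | 16, so subgroups of order 2 are possible by Lagrange.
The subgroups of order 2 are: {1, 11}; {1, 19}; {1, 21}; {1, 29}; … (7 in all).
So G has 7 subgroups of order 2.

7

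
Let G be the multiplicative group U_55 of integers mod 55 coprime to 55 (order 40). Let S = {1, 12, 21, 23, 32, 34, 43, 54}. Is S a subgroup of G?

|S| = 8 divides |G| = 40, consistent with Lagrange.
S contains the identity, every element's inverse is in S, and S is closed under ·: it is a subgroup.

Yes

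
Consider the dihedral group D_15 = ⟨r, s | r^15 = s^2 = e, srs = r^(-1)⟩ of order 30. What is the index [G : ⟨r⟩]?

2

|⟨r⟩| = 15 and |G| = 30.
By Lagrange, [G : H] = |G|/|H| = 30/15 = 2.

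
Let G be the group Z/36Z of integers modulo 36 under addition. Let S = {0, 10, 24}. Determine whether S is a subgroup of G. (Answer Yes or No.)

No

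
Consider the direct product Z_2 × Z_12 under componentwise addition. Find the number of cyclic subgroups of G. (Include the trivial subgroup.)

Group the elements of G by the cyclic subgroup they generate; each cyclic subgroup of order d accounts for φ(d) elements.
Cyclic subgroups by order — order 1: 1; order 2: 3; order 3: 1; order 4: 2; order 6: 3; order 12: 2.
Total: 12.

12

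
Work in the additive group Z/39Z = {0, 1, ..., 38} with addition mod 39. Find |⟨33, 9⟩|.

13

|⟨33⟩| = 13 and |⟨9⟩| = 13, so |H| is a multiple of lcm(13, 13) = 13 and divides |G| = 39.
Closing under the operation: H = {0, 3, 6, 9, 12, 15, 18, 21, 24, 27, 30, 33, 36}, so |H| = 13.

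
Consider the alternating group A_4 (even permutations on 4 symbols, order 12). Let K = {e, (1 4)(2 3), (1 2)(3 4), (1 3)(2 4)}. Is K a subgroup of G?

Yes

|K| = 4 divides |G| = 12, consistent with Lagrange.
K contains the identity, every element's inverse is in K, and K is closed under ∘: it is a subgroup.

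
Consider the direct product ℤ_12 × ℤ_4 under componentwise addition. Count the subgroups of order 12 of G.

7

|G| = 48 and 12 | 48, so subgroups of order 12 are possible by Lagrange.
The subgroups of order 12 are: {(0,0), (0,1), (0,2), (0,3), (4,0), (4,1), (4,2), (4,3), (8,0), (8,1), (8,2), (8,3)}; {(0,0), (0,2), (2,0), (2,2), (4,0), (4,2), (6,0), (6,2), (8,0), (8,2), (10,0), (10,2)}; {(0,0), (0,2), (2,1), (2,3), (4,0), (4,2), (6,1), (6,3), (8,0), (8,2), (10,1), (10,3)}; {(0,0), (1,0), (2,0), (3,0), (4,0), (5,0), (6,0), (7,0), (8,0), (9,0), (10,0), (11,0)}; … (7 in all).
So G has 7 subgroups of order 12.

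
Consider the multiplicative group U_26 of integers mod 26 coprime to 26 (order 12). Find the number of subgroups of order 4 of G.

|G| = 12 and 4 | 12, so subgroups of order 4 are possible by Lagrange.
The subgroups of order 4 are: {1, 5, 21, 25}.
So G has 1 subgroup of order 4.

1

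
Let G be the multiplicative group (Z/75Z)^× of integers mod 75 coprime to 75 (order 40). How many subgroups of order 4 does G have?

|G| = 40 and 4 | 40, so subgroups of order 4 are possible by Lagrange.
The subgroups of order 4 are: {1, 26, 49, 74}; {1, 32, 49, 68}; {1, 7, 43, 49}.
So G has 3 subgroups of order 4.

3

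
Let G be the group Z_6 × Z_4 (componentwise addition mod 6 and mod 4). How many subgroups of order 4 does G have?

3

|G| = 24 and 4 | 24, so subgroups of order 4 are possible by Lagrange.
The subgroups of order 4 are: {(0,0), (0,1), (0,2), (0,3)}; {(0,0), (0,2), (3,0), (3,2)}; {(0,0), (0,2), (3,1), (3,3)}.
So G has 3 subgroups of order 4.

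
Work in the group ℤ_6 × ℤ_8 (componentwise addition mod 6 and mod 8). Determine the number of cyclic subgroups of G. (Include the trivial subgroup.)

Each element a generates a cyclic subgroup ⟨a⟩; distinct elements may generate the same one (a cyclic group of order d has φ(d) generators).
Cyclic subgroups by order — order 1: 1; order 2: 3; order 3: 1; order 4: 2; order 6: 3; order 8: 2; order 12: 2; order 24: 2.
Total: 16.

16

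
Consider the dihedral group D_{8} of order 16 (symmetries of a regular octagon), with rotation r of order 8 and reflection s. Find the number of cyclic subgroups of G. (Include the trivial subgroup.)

Group the elements of G by the cyclic subgroup they generate; each cyclic subgroup of order d accounts for φ(d) elements.
Cyclic subgroups by order — order 1: 1; order 2: 9; order 4: 1; order 8: 1.
Total: 12.

12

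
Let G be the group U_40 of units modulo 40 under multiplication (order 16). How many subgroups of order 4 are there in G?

|G| = 16 and 4 | 16, so subgroups of order 4 are possible by Lagrange.
The subgroups of order 4 are: {1, 9, 11, 19}; {1, 11, 21, 31}; {1, 11, 29, 39}; {1, 9, 13, 37}; … (11 in all).
So G has 11 subgroups of order 4.

11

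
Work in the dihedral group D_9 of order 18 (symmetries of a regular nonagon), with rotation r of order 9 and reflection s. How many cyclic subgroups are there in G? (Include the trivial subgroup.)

A cyclic subgroup of order d is generated by each of its φ(d) elements of order d, so the cyclic subgroups of order d number (#elements of order d)/φ(d).
Cyclic subgroups by order — order 1: 1; order 2: 9; order 3: 1; order 9: 1.
Total: 12.

12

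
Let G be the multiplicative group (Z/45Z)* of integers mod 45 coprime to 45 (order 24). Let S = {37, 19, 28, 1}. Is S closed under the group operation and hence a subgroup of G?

Yes

|S| = 4 divides |G| = 24, consistent with Lagrange.
S contains the identity, every element's inverse is in S, and S is closed under ·: it is a subgroup.
In fact S = ⟨28⟩.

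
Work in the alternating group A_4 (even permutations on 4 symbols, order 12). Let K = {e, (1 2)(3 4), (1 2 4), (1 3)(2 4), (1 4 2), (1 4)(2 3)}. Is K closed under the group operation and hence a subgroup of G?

No

Closure fails: (1 2)(3 4) ∘ (1 2 4) = (2 3 4) ∉ K. So K is not a subgroup.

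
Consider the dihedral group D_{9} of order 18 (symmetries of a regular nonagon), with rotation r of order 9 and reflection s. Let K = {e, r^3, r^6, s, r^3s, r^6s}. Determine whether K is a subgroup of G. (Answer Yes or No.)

|K| = 6 divides |G| = 18, consistent with Lagrange.
K contains the identity, every element's inverse is in K, and K is closed under ·: it is a subgroup.

Yes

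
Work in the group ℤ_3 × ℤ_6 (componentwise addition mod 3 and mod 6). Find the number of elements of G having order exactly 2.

1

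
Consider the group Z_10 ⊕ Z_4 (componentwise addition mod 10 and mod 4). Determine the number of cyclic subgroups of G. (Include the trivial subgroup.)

12

Group the elements of G by the cyclic subgroup they generate; each cyclic subgroup of order d accounts for φ(d) elements.
Cyclic subgroups by order — order 1: 1; order 2: 3; order 4: 2; order 5: 1; order 10: 3; order 20: 2.
Total: 12.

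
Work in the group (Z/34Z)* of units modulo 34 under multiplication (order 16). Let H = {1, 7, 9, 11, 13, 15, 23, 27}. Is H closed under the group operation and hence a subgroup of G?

No

23 ∈ H but its inverse 3 ∉ H, so H is not a subgroup.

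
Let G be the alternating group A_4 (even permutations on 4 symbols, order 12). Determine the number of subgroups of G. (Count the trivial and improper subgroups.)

10

|G| = 12, so by Lagrange every subgroup order divides 12. Divisors: 1, 2, 3, 4, 6, 12.
Subgroups by order — order 1: 1; order 2: 3; order 3: 4; order 4: 1; order 6: 0; order 12: 1.
Total: 1 + 3 + 4 + 1 + 0 + 1 = 10.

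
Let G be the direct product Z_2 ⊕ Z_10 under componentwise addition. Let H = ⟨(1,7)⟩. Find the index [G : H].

2

|⟨(1,7)⟩| = 10 and |G| = 20.
By Lagrange, [G : H] = |G|/|H| = 20/10 = 2.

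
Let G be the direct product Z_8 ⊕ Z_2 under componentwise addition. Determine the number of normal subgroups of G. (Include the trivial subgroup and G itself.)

G is abelian, so every subgroup is normal.
G has 11 subgroups in total, hence 11 normal subgroups.

11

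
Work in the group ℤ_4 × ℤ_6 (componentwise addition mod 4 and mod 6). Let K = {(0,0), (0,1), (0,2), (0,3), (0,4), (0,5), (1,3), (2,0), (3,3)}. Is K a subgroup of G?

|K| = 9 does not divide |G| = 24, so by Lagrange K is not a subgroup.

No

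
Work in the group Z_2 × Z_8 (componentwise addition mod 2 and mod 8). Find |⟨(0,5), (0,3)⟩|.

8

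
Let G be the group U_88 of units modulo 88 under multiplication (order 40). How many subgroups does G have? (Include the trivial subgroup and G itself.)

32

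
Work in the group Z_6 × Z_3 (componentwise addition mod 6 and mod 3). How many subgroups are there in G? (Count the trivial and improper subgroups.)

|G| = 18, so by Lagrange every subgroup order divides 18. Divisors: 1, 2, 3, 6, 9, 18.
Subgroups by order — order 1: 1; order 2: 1; order 3: 4; order 6: 4; order 9: 1; order 18: 1.
Total: 1 + 1 + 4 + 4 + 1 + 1 = 12.

12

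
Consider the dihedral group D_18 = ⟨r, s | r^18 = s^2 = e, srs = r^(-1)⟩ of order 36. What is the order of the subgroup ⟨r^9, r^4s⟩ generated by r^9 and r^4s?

|⟨r^9⟩| = 2 and |⟨r^4s⟩| = 2, so |H| is a multiple of lcm(2, 2) = 2 and divides |G| = 36.
Closing under the operation: H = {e, r^9, r^4s, r^13s}, so |H| = 4.

4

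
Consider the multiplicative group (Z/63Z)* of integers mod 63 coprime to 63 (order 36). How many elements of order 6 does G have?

24

Enumerating element orders in G gives 24 elements of order 6.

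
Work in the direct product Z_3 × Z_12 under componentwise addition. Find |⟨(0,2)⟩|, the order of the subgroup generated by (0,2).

6

The order of (0,2) in Z_3 × Z_12 is lcm(ord(0) in Z_3, ord(2) in Z_12).
ord(0) = 1 and ord(2) = 6, so |⟨(0,2)⟩| = lcm(1, 6) = 6.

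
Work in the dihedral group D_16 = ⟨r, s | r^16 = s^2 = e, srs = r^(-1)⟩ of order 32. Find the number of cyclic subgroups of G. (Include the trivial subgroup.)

21

A cyclic subgroup of order d is generated by each of its φ(d) elements of order d, so the cyclic subgroups of order d number (#elements of order d)/φ(d).
Cyclic subgroups by order — order 1: 1; order 2: 17; order 4: 1; order 8: 1; order 16: 1.
Total: 21.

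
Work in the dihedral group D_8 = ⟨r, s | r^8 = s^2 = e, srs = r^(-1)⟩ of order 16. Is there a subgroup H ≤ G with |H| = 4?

Yes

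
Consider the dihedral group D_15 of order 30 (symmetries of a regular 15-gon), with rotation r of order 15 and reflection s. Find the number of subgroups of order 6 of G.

5

|G| = 30 and 6 | 30, so subgroups of order 6 are possible by Lagrange.
The subgroups of order 6 are: {e, r^5, r^10, s, r^5s, r^10s}; {e, r^5, r^10, rs, r^6s, r^11s}; {e, r^5, r^10, r^2s, r^7s, r^12s}; {e, r^5, r^10, r^3s, r^8s, r^13s}; … (5 in all).
So G has 5 subgroups of order 6.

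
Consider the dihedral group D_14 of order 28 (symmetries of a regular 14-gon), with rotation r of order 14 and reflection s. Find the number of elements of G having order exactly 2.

15

Enumerating element orders in G gives 15 elements of order 2.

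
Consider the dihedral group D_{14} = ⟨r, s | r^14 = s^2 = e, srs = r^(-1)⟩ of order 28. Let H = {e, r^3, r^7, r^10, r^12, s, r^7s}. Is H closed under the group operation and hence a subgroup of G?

r^10 ∈ H but its inverse r^4 ∉ H, so H is not a subgroup.

No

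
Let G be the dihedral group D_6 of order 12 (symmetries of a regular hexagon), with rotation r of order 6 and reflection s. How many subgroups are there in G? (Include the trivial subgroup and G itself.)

16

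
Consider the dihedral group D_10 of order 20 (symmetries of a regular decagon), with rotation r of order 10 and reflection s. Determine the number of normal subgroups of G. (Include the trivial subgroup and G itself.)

G has 22 subgroups. Checking conjugation-invariance by order — order 1: 1/1 normal; order 2: 1/11 normal; order 4: 0/5 normal; order 5: 1/1 normal; order 10: 3/3 normal; order 20: 1/1 normal.
Total normal subgroups: 7.

7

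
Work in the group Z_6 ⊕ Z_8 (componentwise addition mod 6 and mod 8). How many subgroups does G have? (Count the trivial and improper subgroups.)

|G| = 48, so by Lagrange every subgroup order divides 48. Divisors: 1, 2, 3, 4, 6, 8, 12, 16, 24, 48.
Subgroups by order — order 1: 1; order 2: 3; order 3: 1; order 4: 3; order 6: 3; order 8: 3; order 12: 3; order 16: 1; order 24: 3; order 48: 1.
Total: 1 + 3 + 1 + 3 + 3 + 3 + 3 + 1 + 3 + 1 = 22.

22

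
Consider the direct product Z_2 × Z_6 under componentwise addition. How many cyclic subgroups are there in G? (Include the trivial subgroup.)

Each element a generates a cyclic subgroup ⟨a⟩; distinct elements may generate the same one (a cyclic group of order d has φ(d) generators).
Cyclic subgroups by order — order 1: 1; order 2: 3; order 3: 1; order 6: 3.
Total: 8.

8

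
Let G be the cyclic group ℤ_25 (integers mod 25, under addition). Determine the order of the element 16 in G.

25

In ℤ_25, the order of an element a is n/gcd(a, n).
gcd(16, 25) = 1, so |⟨16⟩| = 25/1 = 25.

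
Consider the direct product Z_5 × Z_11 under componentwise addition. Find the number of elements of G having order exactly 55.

An element (a,b) has order lcm(ord(a), ord(b)); count pairs with lcm equal to 55.
Enumerating gives 40 such elements.

40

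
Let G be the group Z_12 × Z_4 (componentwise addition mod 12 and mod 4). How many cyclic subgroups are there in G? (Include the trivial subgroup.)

20

Group the elements of G by the cyclic subgroup they generate; each cyclic subgroup of order d accounts for φ(d) elements.
Cyclic subgroups by order — order 1: 1; order 2: 3; order 3: 1; order 4: 6; order 6: 3; order 12: 6.
Total: 20.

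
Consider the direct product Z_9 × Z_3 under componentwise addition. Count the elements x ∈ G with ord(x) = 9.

18

An element (a,b) has order lcm(ord(a), ord(b)); count pairs with lcm equal to 9.
Enumerating gives 18 such elements.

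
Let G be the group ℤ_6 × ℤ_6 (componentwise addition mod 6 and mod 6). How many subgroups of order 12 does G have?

4

|G| = 36 and 12 | 36, so subgroups of order 12 are possible by Lagrange.
The subgroups of order 12 are: {(0,0), (0,1), (0,2), (0,3), (0,4), (0,5), (3,0), (3,1), (3,2), (3,3), (3,4), (3,5)}; {(0,0), (0,3), (1,0), (1,3), (2,0), (2,3), (3,0), (3,3), (4,0), (4,3), (5,0), (5,3)}; {(0,0), (0,3), (1,1), (1,4), (2,2), (2,5), (3,0), (3,3), (4,1), (4,4), (5,2), (5,5)}; {(0,0), (0,3), (1,2), (1,5), (2,1), (2,4), (3,0), (3,3), (4,2), (4,5), (5,1), (5,4)}.
So G has 4 subgroups of order 12.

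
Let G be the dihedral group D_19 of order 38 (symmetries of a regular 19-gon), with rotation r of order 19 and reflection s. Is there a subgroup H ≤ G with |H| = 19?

Yes

19 | 38. A subgroup of order 19 is {e, r, r^2, r^3, r^4, r^5, r^6, r^7, r^8, r^9, r^10, r^11, r^12, r^13, r^14, r^15, r^16, r^17, r^18}.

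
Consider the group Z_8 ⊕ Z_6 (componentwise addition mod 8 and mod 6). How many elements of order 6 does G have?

An element (a,b) has order lcm(ord(a), ord(b)); count pairs with lcm equal to 6.
Enumerating gives 6 such elements.

6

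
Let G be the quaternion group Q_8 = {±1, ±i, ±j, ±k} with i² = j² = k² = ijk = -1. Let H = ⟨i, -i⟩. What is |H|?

|⟨i⟩| = 4 and |⟨-i⟩| = 4, so |H| is a multiple of lcm(4, 4) = 4 and divides |G| = 8.
Closing under the operation: H = {1, -1, i, -i}, so |H| = 4.

4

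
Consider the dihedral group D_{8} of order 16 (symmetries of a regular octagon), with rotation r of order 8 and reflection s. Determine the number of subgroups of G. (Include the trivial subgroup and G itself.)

|G| = 16, so by Lagrange every subgroup order divides 16. Divisors: 1, 2, 4, 8, 16.
Subgroups by order — order 1: 1; order 2: 9; order 4: 5; order 8: 3; order 16: 1.
Total: 1 + 9 + 5 + 3 + 1 = 19.

19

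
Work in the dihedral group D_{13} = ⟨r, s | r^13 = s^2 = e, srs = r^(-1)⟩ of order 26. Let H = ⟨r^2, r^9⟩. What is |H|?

|⟨r^2⟩| = 13 and |⟨r^9⟩| = 13, so |H| is a multiple of lcm(13, 13) = 13 and divides |G| = 26.
Closing under the operation: H = {e, r, r^2, r^3, r^4, r^5, r^6, r^7, r^8, r^9, r^10, r^11, r^12}, so |H| = 13.

13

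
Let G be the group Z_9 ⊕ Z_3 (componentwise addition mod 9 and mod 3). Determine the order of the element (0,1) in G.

3

The order of (0,1) in Z_9 × Z_3 is lcm(ord(0) in Z_9, ord(1) in Z_3).
ord(0) = 1 and ord(1) = 3, so |⟨(0,1)⟩| = lcm(1, 3) = 3.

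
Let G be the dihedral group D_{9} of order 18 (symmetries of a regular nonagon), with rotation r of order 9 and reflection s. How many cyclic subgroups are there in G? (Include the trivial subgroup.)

Group the elements of G by the cyclic subgroup they generate; each cyclic subgroup of order d accounts for φ(d) elements.
Cyclic subgroups by order — order 1: 1; order 2: 9; order 3: 1; order 9: 1.
Total: 12.

12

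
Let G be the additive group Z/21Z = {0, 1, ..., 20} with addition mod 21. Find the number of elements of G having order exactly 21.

In a cyclic group of order 21, the number of elements of order d (for d | 21) is φ(d).
φ(21) = 12.

12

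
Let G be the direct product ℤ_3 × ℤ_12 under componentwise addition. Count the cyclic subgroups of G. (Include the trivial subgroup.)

Group the elements of G by the cyclic subgroup they generate; each cyclic subgroup of order d accounts for φ(d) elements.
Cyclic subgroups by order — order 1: 1; order 2: 1; order 3: 4; order 4: 1; order 6: 4; order 12: 4.
Total: 15.

15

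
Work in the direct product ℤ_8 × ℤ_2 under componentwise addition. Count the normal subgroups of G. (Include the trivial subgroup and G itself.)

11

G is abelian, so every subgroup is normal.
G has 11 subgroups in total, hence 11 normal subgroups.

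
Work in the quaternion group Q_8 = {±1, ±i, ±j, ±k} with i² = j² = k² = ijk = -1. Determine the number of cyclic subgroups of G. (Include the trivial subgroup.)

5

Each element a generates a cyclic subgroup ⟨a⟩; distinct elements may generate the same one (a cyclic group of order d has φ(d) generators).
Cyclic subgroups by order — order 1: 1; order 2: 1; order 4: 3.
Total: 5.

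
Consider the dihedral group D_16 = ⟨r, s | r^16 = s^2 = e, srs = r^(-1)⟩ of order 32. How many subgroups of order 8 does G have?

|G| = 32 and 8 | 32, so subgroups of order 8 are possible by Lagrange.
The subgroups of order 8 are: {e, r^2, r^4, r^6, r^8, r^10, r^12, r^14}; {e, r^4, r^8, r^12, r^2s, r^6s, r^10s, r^14s}; {e, r^4, r^8, r^12, r^3s, r^7s, r^11s, r^15s}; {e, r^4, r^8, r^12, s, r^4s, r^8s, r^12s}; … (5 in all).
So G has 5 subgroups of order 8.

5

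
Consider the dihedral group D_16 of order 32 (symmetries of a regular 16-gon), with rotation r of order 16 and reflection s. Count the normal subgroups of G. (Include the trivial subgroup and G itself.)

G has 36 subgroups. Checking conjugation-invariance by order — order 1: 1/1 normal; order 2: 1/17 normal; order 4: 1/9 normal; order 8: 1/5 normal; order 16: 3/3 normal; order 32: 1/1 normal.
Total normal subgroups: 8.

8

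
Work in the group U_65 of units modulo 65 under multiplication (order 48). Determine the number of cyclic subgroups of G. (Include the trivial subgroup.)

20

A cyclic subgroup of order d is generated by each of its φ(d) elements of order d, so the cyclic subgroups of order d number (#elements of order d)/φ(d).
Cyclic subgroups by order — order 1: 1; order 2: 3; order 3: 1; order 4: 6; order 6: 3; order 12: 6.
Total: 20.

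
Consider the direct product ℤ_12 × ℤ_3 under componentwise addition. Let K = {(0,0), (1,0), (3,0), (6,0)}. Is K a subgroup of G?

No

(3,0) ∈ K but its inverse (9,0) ∉ K, so K is not a subgroup.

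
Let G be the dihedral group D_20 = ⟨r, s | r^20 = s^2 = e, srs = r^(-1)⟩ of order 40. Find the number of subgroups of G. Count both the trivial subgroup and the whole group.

|G| = 40, so by Lagrange every subgroup order divides 40. Divisors: 1, 2, 4, 5, 8, 10, 20, 40.
Subgroups by order — order 1: 1; order 2: 21; order 4: 11; order 5: 1; order 8: 5; order 10: 5; order 20: 3; order 40: 1.
Total: 1 + 21 + 11 + 1 + 5 + 5 + 3 + 1 = 48.

48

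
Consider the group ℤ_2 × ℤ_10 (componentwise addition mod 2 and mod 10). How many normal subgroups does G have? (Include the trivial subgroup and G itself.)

10

G is abelian, so every subgroup is normal.
G has 10 subgroups in total, hence 10 normal subgroups.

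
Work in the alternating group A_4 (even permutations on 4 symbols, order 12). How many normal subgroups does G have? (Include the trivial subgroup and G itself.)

3

G has 10 subgroups. Checking conjugation-invariance by order — order 1: 1/1 normal; order 2: 0/3 normal; order 3: 0/4 normal; order 4: 1/1 normal; order 12: 1/1 normal.
Total normal subgroups: 3.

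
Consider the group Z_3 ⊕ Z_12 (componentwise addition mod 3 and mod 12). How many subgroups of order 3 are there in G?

|G| = 36 and 3 | 36, so subgroups of order 3 are possible by Lagrange.
The subgroups of order 3 are: {(0,0), (0,4), (0,8)}; {(0,0), (1,0), (2,0)}; {(0,0), (1,4), (2,8)}; {(0,0), (1,8), (2,4)}.
So G has 4 subgroups of order 3.

4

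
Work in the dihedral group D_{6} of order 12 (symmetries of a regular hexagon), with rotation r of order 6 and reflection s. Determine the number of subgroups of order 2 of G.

7

|G| = 12 and 2 | 12, so subgroups of order 2 are possible by Lagrange.
The subgroups of order 2 are: {e, r^2s}; {e, r^3}; {e, r^3s}; {e, r^4s}; … (7 in all).
So G has 7 subgroups of order 2.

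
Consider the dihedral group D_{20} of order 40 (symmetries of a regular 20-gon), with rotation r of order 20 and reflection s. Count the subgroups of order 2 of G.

|G| = 40 and 2 | 40, so subgroups of order 2 are possible by Lagrange.
The subgroups of order 2 are: {e, r^10}; {e, r^10s}; {e, r^11s}; {e, r^12s}; … (21 in all).
So G has 21 subgroups of order 2.

21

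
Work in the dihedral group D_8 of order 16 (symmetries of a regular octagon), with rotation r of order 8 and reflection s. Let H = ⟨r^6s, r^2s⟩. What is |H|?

|⟨r^6s⟩| = 2 and |⟨r^2s⟩| = 2, so |H| is a multiple of lcm(2, 2) = 2 and divides |G| = 16.
Closing under the operation: H = {e, r^4, r^2s, r^6s}, so |H| = 4.

4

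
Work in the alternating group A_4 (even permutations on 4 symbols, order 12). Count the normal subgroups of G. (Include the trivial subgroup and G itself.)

3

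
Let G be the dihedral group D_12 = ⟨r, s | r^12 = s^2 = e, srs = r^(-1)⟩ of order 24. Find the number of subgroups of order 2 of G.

13

|G| = 24 and 2 | 24, so subgroups of order 2 are possible by Lagrange.
The subgroups of order 2 are: {e, r^10s}; {e, r^11s}; {e, r^2s}; {e, r^3s}; … (13 in all).
So G has 13 subgroups of order 2.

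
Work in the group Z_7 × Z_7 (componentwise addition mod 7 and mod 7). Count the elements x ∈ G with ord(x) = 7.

48

An element (a,b) has order lcm(ord(a), ord(b)); count pairs with lcm equal to 7.
Enumerating gives 48 such elements.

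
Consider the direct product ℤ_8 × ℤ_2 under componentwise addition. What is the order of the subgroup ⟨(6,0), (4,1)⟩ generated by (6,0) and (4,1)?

8

|⟨(6,0)⟩| = 4 and |⟨(4,1)⟩| = 2, so |H| is a multiple of lcm(4, 2) = 4 and divides |G| = 16.
Closing under the operation: H = {(0,0), (0,1), (2,0), (2,1), (4,0), (4,1), (6,0), (6,1)}, so |H| = 8.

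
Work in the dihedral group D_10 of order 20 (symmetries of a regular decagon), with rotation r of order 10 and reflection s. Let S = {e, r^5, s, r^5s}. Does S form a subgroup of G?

|S| = 4 divides |G| = 20, consistent with Lagrange.
S contains the identity, every element's inverse is in S, and S is closed under ·: it is a subgroup.

Yes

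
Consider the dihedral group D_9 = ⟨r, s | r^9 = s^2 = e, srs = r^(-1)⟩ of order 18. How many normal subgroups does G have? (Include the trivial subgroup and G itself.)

G has 16 subgroups. Checking conjugation-invariance by order — order 1: 1/1 normal; order 2: 0/9 normal; order 3: 1/1 normal; order 6: 0/3 normal; order 9: 1/1 normal; order 18: 1/1 normal.
Total normal subgroups: 4.

4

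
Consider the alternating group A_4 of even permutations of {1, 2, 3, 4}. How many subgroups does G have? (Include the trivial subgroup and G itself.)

|G| = 12, so by Lagrange every subgroup order divides 12. Divisors: 1, 2, 3, 4, 6, 12.
Subgroups by order — order 1: 1; order 2: 3; order 3: 4; order 4: 1; order 6: 0; order 12: 1.
Total: 1 + 3 + 4 + 1 + 0 + 1 = 10.

10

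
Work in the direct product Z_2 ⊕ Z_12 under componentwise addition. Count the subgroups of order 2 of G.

3

|G| = 24 and 2 | 24, so subgroups of order 2 are possible by Lagrange.
The subgroups of order 2 are: {(0,0), (0,6)}; {(0,0), (1,0)}; {(0,0), (1,6)}.
So G has 3 subgroups of order 2.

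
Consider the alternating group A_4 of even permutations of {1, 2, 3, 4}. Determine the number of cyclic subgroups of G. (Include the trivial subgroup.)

8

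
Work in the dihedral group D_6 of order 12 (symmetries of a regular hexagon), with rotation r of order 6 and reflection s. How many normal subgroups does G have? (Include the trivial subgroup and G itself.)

7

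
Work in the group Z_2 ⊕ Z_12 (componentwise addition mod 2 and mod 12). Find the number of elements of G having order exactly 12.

8

An element (a,b) has order lcm(ord(a), ord(b)); count pairs with lcm equal to 12.
Enumerating gives 8 such elements.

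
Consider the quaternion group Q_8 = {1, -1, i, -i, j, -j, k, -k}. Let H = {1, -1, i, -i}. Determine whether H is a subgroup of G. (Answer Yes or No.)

|H| = 4 divides |G| = 8, consistent with Lagrange.
H contains the identity, every element's inverse is in H, and H is closed under ·: it is a subgroup.
In fact H = ⟨-i⟩.

Yes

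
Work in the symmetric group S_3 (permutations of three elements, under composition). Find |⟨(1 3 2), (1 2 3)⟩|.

3

|⟨(1 3 2)⟩| = 3 and |⟨(1 2 3)⟩| = 3, so |H| is a multiple of lcm(3, 3) = 3 and divides |G| = 6.
Closing under the operation: H = {e, (1 2 3), (1 3 2)}, so |H| = 3.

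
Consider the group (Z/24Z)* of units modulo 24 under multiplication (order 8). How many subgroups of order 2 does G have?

7

|G| = 8 and 2 | 8, so subgroups of order 2 are possible by Lagrange.
The subgroups of order 2 are: {1, 11}; {1, 13}; {1, 17}; {1, 19}; … (7 in all).
So G has 7 subgroups of order 2.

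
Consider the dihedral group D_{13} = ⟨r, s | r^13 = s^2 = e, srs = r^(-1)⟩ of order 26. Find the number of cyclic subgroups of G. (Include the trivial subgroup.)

Group the elements of G by the cyclic subgroup they generate; each cyclic subgroup of order d accounts for φ(d) elements.
Cyclic subgroups by order — order 1: 1; order 2: 13; order 13: 1.
Total: 15.

15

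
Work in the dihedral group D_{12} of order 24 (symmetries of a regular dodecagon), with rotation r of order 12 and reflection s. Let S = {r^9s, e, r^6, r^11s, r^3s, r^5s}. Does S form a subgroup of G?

No

Closure fails: r^11s · r^3s = r^8 ∉ S. So S is not a subgroup.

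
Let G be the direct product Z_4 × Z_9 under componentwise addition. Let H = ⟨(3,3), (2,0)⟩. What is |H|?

12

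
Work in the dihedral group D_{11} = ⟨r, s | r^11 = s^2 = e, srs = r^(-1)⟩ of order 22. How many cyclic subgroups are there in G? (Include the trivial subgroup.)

Each element a generates a cyclic subgroup ⟨a⟩; distinct elements may generate the same one (a cyclic group of order d has φ(d) generators).
Cyclic subgroups by order — order 1: 1; order 2: 11; order 11: 1.
Total: 13.

13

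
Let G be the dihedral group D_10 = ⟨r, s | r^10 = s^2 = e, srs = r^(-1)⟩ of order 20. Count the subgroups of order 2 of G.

11

|G| = 20 and 2 | 20, so subgroups of order 2 are possible by Lagrange.
The subgroups of order 2 are: {e, r^2s}; {e, r^3s}; {e, r^4s}; {e, r^5}; … (11 in all).
So G has 11 subgroups of order 2.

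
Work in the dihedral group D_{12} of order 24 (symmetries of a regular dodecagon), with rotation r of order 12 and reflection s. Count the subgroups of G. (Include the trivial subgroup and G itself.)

|G| = 24, so by Lagrange every subgroup order divides 24. Divisors: 1, 2, 3, 4, 6, 8, 12, 24.
Subgroups by order — order 1: 1; order 2: 13; order 3: 1; order 4: 7; order 6: 5; order 8: 3; order 12: 3; order 24: 1.
Total: 1 + 13 + 1 + 7 + 5 + 3 + 3 + 1 = 34.

34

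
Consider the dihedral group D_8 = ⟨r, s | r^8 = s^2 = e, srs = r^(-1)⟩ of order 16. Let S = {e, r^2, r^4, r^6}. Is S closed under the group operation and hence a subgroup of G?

|S| = 4 divides |G| = 16, consistent with Lagrange.
S contains the identity, every element's inverse is in S, and S is closed under ·: it is a subgroup.
In fact S = ⟨r^6⟩.

Yes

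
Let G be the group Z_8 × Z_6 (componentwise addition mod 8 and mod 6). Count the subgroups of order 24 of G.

|G| = 48 and 24 | 48, so subgroups of order 24 are possible by Lagrange.
The subgroups of order 24 are: {(0,0), (0,1), (0,2), (0,3), (0,4), (0,5), (2,0), (2,1), (2,2), (2,3), (2,4), (2,5), (4,0), (4,1), (4,2), (4,3), (4,4), (4,5), (6,0), (6,1), (6,2), (6,3), (6,4), (6,5)}; {(0,0), (0,2), (0,4), (1,0), (1,2), (1,4), (2,0), (2,2), (2,4), (3,0), (3,2), (3,4), (4,0), (4,2), (4,4), (5,0), (5,2), (5,4), (6,0), (6,2), (6,4), (7,0), (7,2), (7,4)}; {(0,0), (0,2), (0,4), (1,1), (1,3), (1,5), (2,0), (2,2), (2,4), (3,1), (3,3), (3,5), (4,0), (4,2), (4,4), (5,1), (5,3), (5,5), (6,0), (6,2), (6,4), (7,1), (7,3), (7,5)}.
So G has 3 subgroups of order 24.

3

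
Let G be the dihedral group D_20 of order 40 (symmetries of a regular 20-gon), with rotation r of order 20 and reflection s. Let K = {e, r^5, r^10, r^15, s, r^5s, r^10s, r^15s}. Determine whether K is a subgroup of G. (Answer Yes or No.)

Yes

|K| = 8 divides |G| = 40, consistent with Lagrange.
K contains the identity, every element's inverse is in K, and K is closed under ·: it is a subgroup.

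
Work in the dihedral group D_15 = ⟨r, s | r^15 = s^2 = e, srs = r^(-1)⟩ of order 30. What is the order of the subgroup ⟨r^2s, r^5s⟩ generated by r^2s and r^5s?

|⟨r^2s⟩| = 2 and |⟨r^5s⟩| = 2, so |H| is a multiple of lcm(2, 2) = 2 and divides |G| = 30.
Closing under the operation: H = {e, r^3, r^6, r^9, r^12, r^2s, r^5s, r^8s, r^11s, r^14s}, so |H| = 10.

10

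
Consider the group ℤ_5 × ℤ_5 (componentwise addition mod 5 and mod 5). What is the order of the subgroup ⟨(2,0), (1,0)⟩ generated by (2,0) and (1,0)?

5

|⟨(2,0)⟩| = 5 and |⟨(1,0)⟩| = 5, so |H| is a multiple of lcm(5, 5) = 5 and divides |G| = 25.
Closing under the operation: H = {(0,0), (1,0), (2,0), (3,0), (4,0)}, so |H| = 5.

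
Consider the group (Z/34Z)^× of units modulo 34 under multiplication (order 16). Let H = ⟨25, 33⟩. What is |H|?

|⟨25⟩| = 8 and |⟨33⟩| = 2, so |H| is a multiple of lcm(8, 2) = 8 and divides |G| = 16.
Closing under the operation: H = {1, 9, 13, 15, 19, 21, 25, 33}, so |H| = 8.

8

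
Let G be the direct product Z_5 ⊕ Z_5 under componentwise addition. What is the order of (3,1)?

5

The order of (3,1) in Z_5 × Z_5 is lcm(ord(3) in Z_5, ord(1) in Z_5).
ord(3) = 5 and ord(1) = 5, so |⟨(3,1)⟩| = lcm(5, 5) = 5.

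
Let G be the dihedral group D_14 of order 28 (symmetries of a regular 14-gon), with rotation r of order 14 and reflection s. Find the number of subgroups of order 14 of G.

3

|G| = 28 and 14 | 28, so subgroups of order 14 are possible by Lagrange.
The subgroups of order 14 are: {e, r, r^2, r^3, r^4, r^5, r^6, r^7, r^8, r^9, r^10, r^11, r^12, r^13}; {e, r^2, r^4, r^6, r^8, r^10, r^12, s, r^2s, r^4s, r^6s, r^8s, r^10s, r^12s}; {e, r^2, r^4, r^6, r^8, r^10, r^12, rs, r^3s, r^5s, r^7s, r^9s, r^11s, r^13s}.
So G has 3 subgroups of order 14.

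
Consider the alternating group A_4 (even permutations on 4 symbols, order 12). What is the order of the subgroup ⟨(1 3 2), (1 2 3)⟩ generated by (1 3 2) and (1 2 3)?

|⟨(1 3 2)⟩| = 3 and |⟨(1 2 3)⟩| = 3, so |H| is a multiple of lcm(3, 3) = 3 and divides |G| = 12.
Closing under the operation: H = {e, (1 2 3), (1 3 2)}, so |H| = 3.

3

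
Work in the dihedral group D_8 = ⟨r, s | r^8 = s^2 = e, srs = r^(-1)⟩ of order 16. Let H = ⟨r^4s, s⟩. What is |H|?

|⟨r^4s⟩| = 2 and |⟨s⟩| = 2, so |H| is a multiple of lcm(2, 2) = 2 and divides |G| = 16.
Closing under the operation: H = {e, r^4, s, r^4s}, so |H| = 4.

4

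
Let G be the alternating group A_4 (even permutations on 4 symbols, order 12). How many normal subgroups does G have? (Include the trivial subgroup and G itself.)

3

G has 10 subgroups. Checking conjugation-invariance by order — order 1: 1/1 normal; order 2: 0/3 normal; order 3: 0/4 normal; order 4: 1/1 normal; order 12: 1/1 normal.
Total normal subgroups: 3.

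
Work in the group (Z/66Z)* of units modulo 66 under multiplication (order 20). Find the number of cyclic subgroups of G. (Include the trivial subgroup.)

8

Group the elements of G by the cyclic subgroup they generate; each cyclic subgroup of order d accounts for φ(d) elements.
Cyclic subgroups by order — order 1: 1; order 2: 3; order 5: 1; order 10: 3.
Total: 8.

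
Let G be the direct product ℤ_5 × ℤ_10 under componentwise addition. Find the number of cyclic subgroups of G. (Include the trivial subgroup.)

14

Group the elements of G by the cyclic subgroup they generate; each cyclic subgroup of order d accounts for φ(d) elements.
Cyclic subgroups by order — order 1: 1; order 2: 1; order 5: 6; order 10: 6.
Total: 14.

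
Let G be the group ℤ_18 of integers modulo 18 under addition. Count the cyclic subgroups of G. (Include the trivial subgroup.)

A cyclic subgroup of order d is generated by each of its φ(d) elements of order d, so the cyclic subgroups of order d number (#elements of order d)/φ(d).
Cyclic subgroups by order — order 1: 1; order 2: 1; order 3: 1; order 6: 1; order 9: 1; order 18: 1.
Total: 6.

6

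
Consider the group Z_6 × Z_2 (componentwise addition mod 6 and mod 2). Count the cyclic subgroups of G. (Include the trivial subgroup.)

8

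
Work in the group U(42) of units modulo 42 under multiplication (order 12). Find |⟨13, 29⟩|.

4

|⟨13⟩| = 2 and |⟨29⟩| = 2, so |H| is a multiple of lcm(2, 2) = 2 and divides |G| = 12.
Closing under the operation: H = {1, 13, 29, 41}, so |H| = 4.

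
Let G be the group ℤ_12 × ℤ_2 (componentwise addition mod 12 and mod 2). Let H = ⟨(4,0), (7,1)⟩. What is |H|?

12

|⟨(4,0)⟩| = 3 and |⟨(7,1)⟩| = 12, so |H| is a multiple of lcm(3, 12) = 12 and divides |G| = 24.
Closing under the operation: H = {(0,0), (1,1), (2,0), (3,1), (4,0), (5,1), (6,0), (7,1), (8,0), (9,1), (10,0), (11,1)}, so |H| = 12.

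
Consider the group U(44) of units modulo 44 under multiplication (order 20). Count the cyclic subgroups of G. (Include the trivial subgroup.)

8

Each element a generates a cyclic subgroup ⟨a⟩; distinct elements may generate the same one (a cyclic group of order d has φ(d) generators).
Cyclic subgroups by order — order 1: 1; order 2: 3; order 5: 1; order 10: 3.
Total: 8.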